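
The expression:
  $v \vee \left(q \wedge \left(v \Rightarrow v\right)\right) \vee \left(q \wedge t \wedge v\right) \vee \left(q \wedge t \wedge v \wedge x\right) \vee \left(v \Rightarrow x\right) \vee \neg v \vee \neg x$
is always true.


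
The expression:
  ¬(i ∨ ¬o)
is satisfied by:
  {o: True, i: False}


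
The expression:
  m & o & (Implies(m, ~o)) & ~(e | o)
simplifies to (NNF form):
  False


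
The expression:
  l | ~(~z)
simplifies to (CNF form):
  l | z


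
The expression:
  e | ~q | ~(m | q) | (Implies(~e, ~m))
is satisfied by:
  {e: True, m: False, q: False}
  {e: False, m: False, q: False}
  {q: True, e: True, m: False}
  {q: True, e: False, m: False}
  {m: True, e: True, q: False}
  {m: True, e: False, q: False}
  {m: True, q: True, e: True}


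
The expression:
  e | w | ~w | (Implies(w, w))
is always true.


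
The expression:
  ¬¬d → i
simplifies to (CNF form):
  i ∨ ¬d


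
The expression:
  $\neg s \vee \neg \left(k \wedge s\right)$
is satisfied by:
  {s: False, k: False}
  {k: True, s: False}
  {s: True, k: False}


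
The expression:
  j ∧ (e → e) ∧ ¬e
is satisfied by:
  {j: True, e: False}


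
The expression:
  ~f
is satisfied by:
  {f: False}


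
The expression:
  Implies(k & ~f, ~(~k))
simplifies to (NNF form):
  True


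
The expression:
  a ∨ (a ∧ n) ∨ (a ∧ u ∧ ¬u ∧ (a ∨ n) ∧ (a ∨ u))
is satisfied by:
  {a: True}


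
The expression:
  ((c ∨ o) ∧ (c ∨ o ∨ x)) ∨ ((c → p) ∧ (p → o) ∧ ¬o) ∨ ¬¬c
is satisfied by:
  {o: True, c: True, p: False}
  {o: True, p: False, c: False}
  {c: True, p: False, o: False}
  {c: False, p: False, o: False}
  {o: True, c: True, p: True}
  {o: True, p: True, c: False}
  {c: True, p: True, o: False}


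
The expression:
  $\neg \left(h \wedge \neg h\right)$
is always true.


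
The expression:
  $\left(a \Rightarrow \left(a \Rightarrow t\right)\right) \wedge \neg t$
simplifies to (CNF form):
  $\neg a \wedge \neg t$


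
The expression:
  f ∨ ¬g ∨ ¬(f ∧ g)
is always true.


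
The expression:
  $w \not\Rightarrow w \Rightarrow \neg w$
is always true.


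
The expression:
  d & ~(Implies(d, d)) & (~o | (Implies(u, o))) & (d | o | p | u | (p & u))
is never true.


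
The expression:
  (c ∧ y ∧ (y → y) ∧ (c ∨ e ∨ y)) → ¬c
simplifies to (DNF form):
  ¬c ∨ ¬y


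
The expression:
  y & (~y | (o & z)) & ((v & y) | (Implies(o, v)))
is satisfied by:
  {z: True, o: True, y: True, v: True}


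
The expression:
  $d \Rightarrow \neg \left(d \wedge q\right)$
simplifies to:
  $\neg d \vee \neg q$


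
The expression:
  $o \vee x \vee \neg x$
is always true.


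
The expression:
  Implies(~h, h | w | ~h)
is always true.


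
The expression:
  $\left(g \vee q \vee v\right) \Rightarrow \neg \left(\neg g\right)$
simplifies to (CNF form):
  $\left(g \vee \neg q\right) \wedge \left(g \vee \neg v\right)$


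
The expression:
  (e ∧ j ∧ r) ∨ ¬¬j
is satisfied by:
  {j: True}


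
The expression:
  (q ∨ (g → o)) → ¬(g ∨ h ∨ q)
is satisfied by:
  {q: False, o: False, h: False, g: False}
  {g: True, q: False, o: False, h: False}
  {g: True, h: True, q: False, o: False}
  {o: True, h: False, q: False, g: False}


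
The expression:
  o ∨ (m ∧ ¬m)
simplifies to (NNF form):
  o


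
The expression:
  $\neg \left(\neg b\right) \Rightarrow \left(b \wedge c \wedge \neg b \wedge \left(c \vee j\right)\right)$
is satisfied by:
  {b: False}


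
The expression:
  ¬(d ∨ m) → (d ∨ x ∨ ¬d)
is always true.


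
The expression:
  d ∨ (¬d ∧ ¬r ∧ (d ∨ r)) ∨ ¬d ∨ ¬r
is always true.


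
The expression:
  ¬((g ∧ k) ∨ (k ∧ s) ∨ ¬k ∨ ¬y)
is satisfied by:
  {y: True, k: True, g: False, s: False}


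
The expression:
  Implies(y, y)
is always true.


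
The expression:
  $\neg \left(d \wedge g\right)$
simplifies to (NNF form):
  $\neg d \vee \neg g$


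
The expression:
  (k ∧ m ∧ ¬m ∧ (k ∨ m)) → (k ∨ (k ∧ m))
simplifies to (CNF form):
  True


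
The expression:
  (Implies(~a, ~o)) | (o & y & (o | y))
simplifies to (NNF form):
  a | y | ~o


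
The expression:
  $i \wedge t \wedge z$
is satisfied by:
  {t: True, i: True, z: True}


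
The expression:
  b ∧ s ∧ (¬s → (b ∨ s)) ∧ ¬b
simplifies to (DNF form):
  False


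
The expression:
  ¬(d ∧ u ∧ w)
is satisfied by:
  {u: False, d: False, w: False}
  {w: True, u: False, d: False}
  {d: True, u: False, w: False}
  {w: True, d: True, u: False}
  {u: True, w: False, d: False}
  {w: True, u: True, d: False}
  {d: True, u: True, w: False}


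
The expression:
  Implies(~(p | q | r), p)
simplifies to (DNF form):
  p | q | r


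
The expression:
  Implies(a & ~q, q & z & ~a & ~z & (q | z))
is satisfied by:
  {q: True, a: False}
  {a: False, q: False}
  {a: True, q: True}


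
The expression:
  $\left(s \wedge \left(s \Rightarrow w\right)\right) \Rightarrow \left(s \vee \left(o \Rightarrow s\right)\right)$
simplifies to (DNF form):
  $\text{True}$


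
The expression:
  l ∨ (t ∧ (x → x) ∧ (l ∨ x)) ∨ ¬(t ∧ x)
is always true.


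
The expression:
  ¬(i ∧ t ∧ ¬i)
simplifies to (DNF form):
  True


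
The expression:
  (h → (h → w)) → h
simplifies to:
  h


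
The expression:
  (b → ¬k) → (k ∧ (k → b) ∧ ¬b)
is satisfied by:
  {b: True, k: True}


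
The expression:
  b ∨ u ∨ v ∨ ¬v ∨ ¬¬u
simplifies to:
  True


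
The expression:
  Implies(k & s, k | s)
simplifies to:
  True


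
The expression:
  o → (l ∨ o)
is always true.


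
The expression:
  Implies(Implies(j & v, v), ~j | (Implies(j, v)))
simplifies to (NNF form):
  v | ~j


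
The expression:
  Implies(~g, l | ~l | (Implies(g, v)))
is always true.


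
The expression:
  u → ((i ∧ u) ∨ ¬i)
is always true.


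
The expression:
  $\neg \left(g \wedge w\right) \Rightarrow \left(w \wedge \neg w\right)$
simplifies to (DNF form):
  $g \wedge w$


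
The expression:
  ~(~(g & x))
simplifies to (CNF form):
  g & x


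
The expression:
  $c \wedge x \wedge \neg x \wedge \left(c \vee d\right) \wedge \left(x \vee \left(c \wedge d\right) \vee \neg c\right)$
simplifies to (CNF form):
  $\text{False}$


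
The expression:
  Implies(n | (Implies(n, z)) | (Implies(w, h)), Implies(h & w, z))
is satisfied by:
  {z: True, w: False, h: False}
  {w: False, h: False, z: False}
  {h: True, z: True, w: False}
  {h: True, w: False, z: False}
  {z: True, w: True, h: False}
  {w: True, z: False, h: False}
  {h: True, w: True, z: True}


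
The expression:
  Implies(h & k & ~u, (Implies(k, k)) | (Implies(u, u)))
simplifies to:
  True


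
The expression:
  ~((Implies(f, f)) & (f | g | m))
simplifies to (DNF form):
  ~f & ~g & ~m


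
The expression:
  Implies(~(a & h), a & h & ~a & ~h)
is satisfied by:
  {a: True, h: True}


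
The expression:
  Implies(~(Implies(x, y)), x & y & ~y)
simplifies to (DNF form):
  y | ~x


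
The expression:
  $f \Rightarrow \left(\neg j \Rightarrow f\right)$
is always true.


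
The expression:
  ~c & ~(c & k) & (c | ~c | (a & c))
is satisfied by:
  {c: False}


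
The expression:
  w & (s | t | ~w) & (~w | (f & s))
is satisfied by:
  {w: True, f: True, s: True}


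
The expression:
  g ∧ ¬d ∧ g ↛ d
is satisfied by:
  {g: True, d: False}


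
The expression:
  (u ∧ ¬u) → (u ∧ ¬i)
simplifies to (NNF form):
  True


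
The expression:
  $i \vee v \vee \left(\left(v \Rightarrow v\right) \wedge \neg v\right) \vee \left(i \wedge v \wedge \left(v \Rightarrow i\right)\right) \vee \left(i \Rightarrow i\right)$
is always true.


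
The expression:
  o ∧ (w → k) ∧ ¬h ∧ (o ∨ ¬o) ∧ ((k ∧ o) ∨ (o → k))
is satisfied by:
  {o: True, k: True, h: False}


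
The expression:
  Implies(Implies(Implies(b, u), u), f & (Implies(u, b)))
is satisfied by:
  {f: True, b: False, u: False}
  {b: False, u: False, f: False}
  {f: True, b: True, u: False}
  {f: True, u: True, b: True}


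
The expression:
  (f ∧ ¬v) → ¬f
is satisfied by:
  {v: True, f: False}
  {f: False, v: False}
  {f: True, v: True}


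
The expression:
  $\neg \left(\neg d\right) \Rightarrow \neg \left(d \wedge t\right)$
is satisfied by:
  {t: False, d: False}
  {d: True, t: False}
  {t: True, d: False}


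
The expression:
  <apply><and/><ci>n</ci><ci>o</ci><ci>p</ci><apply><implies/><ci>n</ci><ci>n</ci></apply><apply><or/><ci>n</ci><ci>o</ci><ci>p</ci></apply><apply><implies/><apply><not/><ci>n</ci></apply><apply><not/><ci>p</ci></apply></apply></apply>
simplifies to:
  <apply><and/><ci>n</ci><ci>o</ci><ci>p</ci></apply>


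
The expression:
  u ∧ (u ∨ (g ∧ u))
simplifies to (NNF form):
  u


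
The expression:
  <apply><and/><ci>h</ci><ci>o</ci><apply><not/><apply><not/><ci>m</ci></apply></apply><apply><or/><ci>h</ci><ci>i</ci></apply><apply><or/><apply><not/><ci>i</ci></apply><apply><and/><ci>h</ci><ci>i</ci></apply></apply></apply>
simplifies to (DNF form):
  <apply><and/><ci>h</ci><ci>m</ci><ci>o</ci></apply>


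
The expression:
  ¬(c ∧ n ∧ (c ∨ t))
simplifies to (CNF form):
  ¬c ∨ ¬n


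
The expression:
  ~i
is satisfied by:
  {i: False}


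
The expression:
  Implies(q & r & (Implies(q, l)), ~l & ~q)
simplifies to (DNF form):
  ~l | ~q | ~r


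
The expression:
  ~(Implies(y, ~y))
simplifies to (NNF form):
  y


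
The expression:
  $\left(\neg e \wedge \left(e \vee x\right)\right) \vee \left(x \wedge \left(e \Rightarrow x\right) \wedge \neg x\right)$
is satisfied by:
  {x: True, e: False}


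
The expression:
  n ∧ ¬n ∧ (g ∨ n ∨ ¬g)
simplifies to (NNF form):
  False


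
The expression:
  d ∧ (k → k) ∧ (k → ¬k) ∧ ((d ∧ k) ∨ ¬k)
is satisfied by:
  {d: True, k: False}


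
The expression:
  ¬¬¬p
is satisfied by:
  {p: False}


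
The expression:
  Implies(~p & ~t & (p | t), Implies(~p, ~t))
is always true.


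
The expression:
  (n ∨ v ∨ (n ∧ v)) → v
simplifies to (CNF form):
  v ∨ ¬n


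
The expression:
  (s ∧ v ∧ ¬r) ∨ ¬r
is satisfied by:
  {r: False}


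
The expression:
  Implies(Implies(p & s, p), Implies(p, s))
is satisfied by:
  {s: True, p: False}
  {p: False, s: False}
  {p: True, s: True}


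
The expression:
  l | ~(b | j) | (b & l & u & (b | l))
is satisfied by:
  {l: True, b: False, j: False}
  {j: True, l: True, b: False}
  {l: True, b: True, j: False}
  {j: True, l: True, b: True}
  {j: False, b: False, l: False}


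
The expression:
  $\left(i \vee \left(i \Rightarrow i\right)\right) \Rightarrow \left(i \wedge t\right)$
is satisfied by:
  {t: True, i: True}


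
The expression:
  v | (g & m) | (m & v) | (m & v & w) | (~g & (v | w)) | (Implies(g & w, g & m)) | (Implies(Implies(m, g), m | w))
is always true.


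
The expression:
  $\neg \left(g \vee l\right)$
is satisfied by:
  {g: False, l: False}


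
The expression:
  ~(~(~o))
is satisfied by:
  {o: False}


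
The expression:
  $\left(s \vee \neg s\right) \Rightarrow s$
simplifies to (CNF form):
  $s$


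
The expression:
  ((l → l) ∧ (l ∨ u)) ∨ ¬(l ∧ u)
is always true.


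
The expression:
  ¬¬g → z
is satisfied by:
  {z: True, g: False}
  {g: False, z: False}
  {g: True, z: True}


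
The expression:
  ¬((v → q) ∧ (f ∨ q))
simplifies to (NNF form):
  ¬q ∧ (v ∨ ¬f)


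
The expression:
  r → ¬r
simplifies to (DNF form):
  ¬r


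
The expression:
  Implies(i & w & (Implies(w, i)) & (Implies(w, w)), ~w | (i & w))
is always true.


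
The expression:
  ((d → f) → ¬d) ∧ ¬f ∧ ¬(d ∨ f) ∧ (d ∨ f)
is never true.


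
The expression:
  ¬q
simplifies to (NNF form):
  ¬q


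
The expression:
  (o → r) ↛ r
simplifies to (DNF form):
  ¬o ∧ ¬r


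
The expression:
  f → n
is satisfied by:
  {n: True, f: False}
  {f: False, n: False}
  {f: True, n: True}


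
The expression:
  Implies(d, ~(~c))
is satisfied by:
  {c: True, d: False}
  {d: False, c: False}
  {d: True, c: True}


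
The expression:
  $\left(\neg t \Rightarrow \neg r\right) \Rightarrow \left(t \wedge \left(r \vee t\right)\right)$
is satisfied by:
  {r: True, t: True}
  {r: True, t: False}
  {t: True, r: False}


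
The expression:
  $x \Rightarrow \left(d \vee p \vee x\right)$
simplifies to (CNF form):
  $\text{True}$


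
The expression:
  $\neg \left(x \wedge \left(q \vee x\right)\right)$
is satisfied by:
  {x: False}


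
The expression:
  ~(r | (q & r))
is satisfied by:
  {r: False}


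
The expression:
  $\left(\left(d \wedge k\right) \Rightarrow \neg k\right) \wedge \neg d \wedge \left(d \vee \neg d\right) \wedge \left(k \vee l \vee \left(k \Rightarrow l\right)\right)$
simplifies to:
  $\neg d$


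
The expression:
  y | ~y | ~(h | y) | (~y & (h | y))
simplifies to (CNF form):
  True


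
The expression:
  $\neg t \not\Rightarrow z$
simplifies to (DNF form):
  $\neg t \wedge \neg z$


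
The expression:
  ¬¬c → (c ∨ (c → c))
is always true.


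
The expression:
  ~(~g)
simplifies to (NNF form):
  g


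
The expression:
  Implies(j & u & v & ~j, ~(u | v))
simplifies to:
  True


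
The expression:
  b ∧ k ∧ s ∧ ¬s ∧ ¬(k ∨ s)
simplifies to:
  False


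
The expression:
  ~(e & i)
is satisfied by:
  {e: False, i: False}
  {i: True, e: False}
  {e: True, i: False}


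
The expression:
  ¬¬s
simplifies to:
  s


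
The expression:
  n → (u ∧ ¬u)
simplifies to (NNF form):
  ¬n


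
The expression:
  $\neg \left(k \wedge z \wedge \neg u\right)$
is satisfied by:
  {u: True, k: False, z: False}
  {k: False, z: False, u: False}
  {u: True, z: True, k: False}
  {z: True, k: False, u: False}
  {u: True, k: True, z: False}
  {k: True, u: False, z: False}
  {u: True, z: True, k: True}


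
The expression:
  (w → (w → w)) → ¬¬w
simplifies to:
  w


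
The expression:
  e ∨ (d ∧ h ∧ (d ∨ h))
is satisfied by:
  {e: True, h: True, d: True}
  {e: True, h: True, d: False}
  {e: True, d: True, h: False}
  {e: True, d: False, h: False}
  {h: True, d: True, e: False}


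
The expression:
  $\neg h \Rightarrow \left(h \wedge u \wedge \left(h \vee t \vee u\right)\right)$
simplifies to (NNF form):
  $h$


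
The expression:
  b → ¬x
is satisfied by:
  {x: False, b: False}
  {b: True, x: False}
  {x: True, b: False}


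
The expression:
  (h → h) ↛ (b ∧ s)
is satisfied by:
  {s: False, b: False}
  {b: True, s: False}
  {s: True, b: False}


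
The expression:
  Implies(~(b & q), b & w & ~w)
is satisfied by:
  {b: True, q: True}


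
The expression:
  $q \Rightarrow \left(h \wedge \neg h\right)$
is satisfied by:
  {q: False}


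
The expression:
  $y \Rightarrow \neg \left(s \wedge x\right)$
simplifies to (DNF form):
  $\neg s \vee \neg x \vee \neg y$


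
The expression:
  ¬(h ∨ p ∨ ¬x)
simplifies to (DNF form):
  x ∧ ¬h ∧ ¬p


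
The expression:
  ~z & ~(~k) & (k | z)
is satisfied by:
  {k: True, z: False}


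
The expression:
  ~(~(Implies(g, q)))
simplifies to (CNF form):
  q | ~g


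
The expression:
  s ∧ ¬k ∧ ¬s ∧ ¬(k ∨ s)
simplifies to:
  False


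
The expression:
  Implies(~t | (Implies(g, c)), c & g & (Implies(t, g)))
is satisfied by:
  {t: True, c: True, g: True}
  {t: True, g: True, c: False}
  {c: True, g: True, t: False}


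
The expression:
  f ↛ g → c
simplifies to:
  c ∨ g ∨ ¬f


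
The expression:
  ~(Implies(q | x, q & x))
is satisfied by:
  {q: True, x: False}
  {x: True, q: False}


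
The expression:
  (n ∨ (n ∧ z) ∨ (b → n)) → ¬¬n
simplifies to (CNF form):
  b ∨ n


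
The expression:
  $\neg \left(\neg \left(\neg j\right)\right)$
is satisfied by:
  {j: False}


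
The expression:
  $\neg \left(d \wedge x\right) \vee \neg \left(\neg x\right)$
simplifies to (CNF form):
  $\text{True}$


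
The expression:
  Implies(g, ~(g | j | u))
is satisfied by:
  {g: False}


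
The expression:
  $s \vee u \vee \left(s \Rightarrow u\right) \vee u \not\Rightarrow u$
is always true.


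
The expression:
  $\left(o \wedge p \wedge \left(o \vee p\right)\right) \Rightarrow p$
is always true.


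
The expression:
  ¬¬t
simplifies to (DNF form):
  t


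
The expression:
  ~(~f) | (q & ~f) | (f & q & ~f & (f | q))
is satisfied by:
  {q: True, f: True}
  {q: True, f: False}
  {f: True, q: False}


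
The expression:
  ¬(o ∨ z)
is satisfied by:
  {o: False, z: False}


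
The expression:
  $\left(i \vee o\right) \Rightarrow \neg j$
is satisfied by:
  {i: False, j: False, o: False}
  {o: True, i: False, j: False}
  {i: True, o: False, j: False}
  {o: True, i: True, j: False}
  {j: True, o: False, i: False}


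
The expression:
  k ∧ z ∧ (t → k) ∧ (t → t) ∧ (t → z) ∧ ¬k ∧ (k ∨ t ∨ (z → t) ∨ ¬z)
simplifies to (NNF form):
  False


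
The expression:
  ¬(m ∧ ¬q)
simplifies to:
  q ∨ ¬m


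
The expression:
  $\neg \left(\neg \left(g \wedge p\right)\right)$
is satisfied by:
  {p: True, g: True}


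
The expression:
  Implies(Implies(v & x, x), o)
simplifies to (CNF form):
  o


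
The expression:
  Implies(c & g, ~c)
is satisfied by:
  {g: False, c: False}
  {c: True, g: False}
  {g: True, c: False}


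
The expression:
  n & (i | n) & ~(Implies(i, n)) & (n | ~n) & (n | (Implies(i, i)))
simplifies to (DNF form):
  False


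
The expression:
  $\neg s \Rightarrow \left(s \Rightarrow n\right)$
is always true.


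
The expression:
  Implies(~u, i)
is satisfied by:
  {i: True, u: True}
  {i: True, u: False}
  {u: True, i: False}


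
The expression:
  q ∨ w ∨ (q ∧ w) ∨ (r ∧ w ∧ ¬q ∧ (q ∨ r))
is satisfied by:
  {q: True, w: True}
  {q: True, w: False}
  {w: True, q: False}


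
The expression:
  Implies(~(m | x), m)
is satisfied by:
  {x: True, m: True}
  {x: True, m: False}
  {m: True, x: False}


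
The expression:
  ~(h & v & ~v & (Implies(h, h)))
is always true.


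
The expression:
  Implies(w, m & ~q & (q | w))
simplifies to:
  ~w | (m & ~q)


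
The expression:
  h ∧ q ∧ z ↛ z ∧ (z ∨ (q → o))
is never true.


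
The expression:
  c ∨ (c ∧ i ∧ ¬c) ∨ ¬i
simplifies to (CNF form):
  c ∨ ¬i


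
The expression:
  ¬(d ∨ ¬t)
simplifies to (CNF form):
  t ∧ ¬d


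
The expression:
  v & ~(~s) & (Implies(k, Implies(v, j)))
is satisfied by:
  {s: True, j: True, v: True, k: False}
  {s: True, v: True, j: False, k: False}
  {s: True, k: True, j: True, v: True}


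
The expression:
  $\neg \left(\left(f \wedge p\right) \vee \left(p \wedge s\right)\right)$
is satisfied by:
  {f: False, p: False, s: False}
  {s: True, f: False, p: False}
  {f: True, s: False, p: False}
  {s: True, f: True, p: False}
  {p: True, s: False, f: False}


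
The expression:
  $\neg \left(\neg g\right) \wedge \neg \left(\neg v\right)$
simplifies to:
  $g \wedge v$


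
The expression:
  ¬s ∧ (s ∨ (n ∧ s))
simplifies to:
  False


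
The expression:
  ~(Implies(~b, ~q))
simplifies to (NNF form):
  q & ~b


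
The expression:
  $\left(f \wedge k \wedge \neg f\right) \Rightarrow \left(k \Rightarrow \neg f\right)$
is always true.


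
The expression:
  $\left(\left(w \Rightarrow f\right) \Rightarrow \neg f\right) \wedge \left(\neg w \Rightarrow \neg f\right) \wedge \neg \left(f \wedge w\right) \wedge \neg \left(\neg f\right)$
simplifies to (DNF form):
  $\text{False}$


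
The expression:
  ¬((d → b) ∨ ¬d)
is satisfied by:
  {d: True, b: False}


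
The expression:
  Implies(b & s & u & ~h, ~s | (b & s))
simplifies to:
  True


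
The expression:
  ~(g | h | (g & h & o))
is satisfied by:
  {g: False, h: False}


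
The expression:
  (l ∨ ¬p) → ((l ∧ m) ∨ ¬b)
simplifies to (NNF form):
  (l ∧ m) ∨ (p ∧ ¬l) ∨ ¬b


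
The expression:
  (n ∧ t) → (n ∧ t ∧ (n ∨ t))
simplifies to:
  True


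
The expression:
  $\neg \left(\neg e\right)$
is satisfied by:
  {e: True}


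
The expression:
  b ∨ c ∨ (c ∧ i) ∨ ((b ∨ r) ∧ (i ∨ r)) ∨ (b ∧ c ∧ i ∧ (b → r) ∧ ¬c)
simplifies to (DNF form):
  b ∨ c ∨ r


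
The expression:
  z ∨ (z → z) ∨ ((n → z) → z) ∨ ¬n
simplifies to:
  True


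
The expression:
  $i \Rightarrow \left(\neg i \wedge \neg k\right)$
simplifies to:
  $\neg i$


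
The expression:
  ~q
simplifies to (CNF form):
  ~q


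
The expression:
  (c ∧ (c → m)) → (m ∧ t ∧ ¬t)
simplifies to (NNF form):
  ¬c ∨ ¬m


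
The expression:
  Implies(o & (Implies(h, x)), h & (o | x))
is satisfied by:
  {h: True, o: False}
  {o: False, h: False}
  {o: True, h: True}


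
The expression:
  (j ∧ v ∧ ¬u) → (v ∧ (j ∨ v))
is always true.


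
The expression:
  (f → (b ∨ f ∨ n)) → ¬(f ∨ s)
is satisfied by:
  {f: False, s: False}


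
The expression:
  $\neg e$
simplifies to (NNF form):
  $\neg e$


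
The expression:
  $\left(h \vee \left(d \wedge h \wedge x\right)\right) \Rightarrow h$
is always true.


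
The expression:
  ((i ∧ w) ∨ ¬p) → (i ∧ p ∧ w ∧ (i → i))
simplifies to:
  p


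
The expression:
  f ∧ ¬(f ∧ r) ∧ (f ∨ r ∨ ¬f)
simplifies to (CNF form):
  f ∧ ¬r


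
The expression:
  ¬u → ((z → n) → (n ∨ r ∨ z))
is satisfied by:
  {r: True, n: True, z: True, u: True}
  {r: True, n: True, z: True, u: False}
  {r: True, n: True, u: True, z: False}
  {r: True, n: True, u: False, z: False}
  {r: True, z: True, u: True, n: False}
  {r: True, z: True, u: False, n: False}
  {r: True, z: False, u: True, n: False}
  {r: True, z: False, u: False, n: False}
  {n: True, z: True, u: True, r: False}
  {n: True, z: True, u: False, r: False}
  {n: True, u: True, z: False, r: False}
  {n: True, u: False, z: False, r: False}
  {z: True, u: True, n: False, r: False}
  {z: True, n: False, u: False, r: False}
  {u: True, n: False, z: False, r: False}


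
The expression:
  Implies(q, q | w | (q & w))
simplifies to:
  True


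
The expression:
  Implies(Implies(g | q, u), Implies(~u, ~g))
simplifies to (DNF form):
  True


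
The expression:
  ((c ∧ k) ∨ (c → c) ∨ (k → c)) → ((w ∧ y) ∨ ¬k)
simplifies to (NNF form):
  (w ∧ y) ∨ ¬k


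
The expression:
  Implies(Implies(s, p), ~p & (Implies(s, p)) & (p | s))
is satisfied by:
  {s: True, p: False}


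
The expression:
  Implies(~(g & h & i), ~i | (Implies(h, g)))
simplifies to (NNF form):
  g | ~h | ~i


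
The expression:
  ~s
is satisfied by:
  {s: False}


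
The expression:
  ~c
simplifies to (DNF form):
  ~c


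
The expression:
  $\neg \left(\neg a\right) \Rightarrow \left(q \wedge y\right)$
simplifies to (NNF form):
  $\left(q \wedge y\right) \vee \neg a$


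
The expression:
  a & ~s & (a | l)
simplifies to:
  a & ~s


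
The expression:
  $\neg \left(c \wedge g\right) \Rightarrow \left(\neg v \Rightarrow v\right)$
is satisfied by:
  {v: True, g: True, c: True}
  {v: True, g: True, c: False}
  {v: True, c: True, g: False}
  {v: True, c: False, g: False}
  {g: True, c: True, v: False}


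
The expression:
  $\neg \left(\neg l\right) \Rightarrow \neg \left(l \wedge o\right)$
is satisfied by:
  {l: False, o: False}
  {o: True, l: False}
  {l: True, o: False}


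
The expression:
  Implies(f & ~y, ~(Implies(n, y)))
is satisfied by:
  {n: True, y: True, f: False}
  {n: True, y: False, f: False}
  {y: True, n: False, f: False}
  {n: False, y: False, f: False}
  {f: True, n: True, y: True}
  {f: True, n: True, y: False}
  {f: True, y: True, n: False}


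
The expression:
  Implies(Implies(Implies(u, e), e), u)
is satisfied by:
  {u: True, e: False}
  {e: False, u: False}
  {e: True, u: True}


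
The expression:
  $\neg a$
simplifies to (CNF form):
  $\neg a$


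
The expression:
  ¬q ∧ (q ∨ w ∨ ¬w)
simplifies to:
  ¬q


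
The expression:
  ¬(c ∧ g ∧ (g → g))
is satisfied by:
  {g: False, c: False}
  {c: True, g: False}
  {g: True, c: False}


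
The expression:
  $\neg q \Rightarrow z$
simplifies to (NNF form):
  $q \vee z$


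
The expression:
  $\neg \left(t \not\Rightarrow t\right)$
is always true.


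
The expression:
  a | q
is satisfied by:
  {a: True, q: True}
  {a: True, q: False}
  {q: True, a: False}


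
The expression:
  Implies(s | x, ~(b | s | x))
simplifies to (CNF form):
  ~s & ~x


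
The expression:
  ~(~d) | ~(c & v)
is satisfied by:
  {d: True, v: False, c: False}
  {v: False, c: False, d: False}
  {c: True, d: True, v: False}
  {c: True, v: False, d: False}
  {d: True, v: True, c: False}
  {v: True, d: False, c: False}
  {c: True, v: True, d: True}


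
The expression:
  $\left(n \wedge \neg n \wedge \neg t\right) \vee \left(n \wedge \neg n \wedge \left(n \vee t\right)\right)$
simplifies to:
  $\text{False}$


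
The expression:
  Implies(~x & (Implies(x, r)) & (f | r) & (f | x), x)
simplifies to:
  x | ~f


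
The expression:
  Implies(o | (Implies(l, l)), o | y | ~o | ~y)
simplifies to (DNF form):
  True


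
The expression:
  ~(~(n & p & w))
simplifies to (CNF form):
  n & p & w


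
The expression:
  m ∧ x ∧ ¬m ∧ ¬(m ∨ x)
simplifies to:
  False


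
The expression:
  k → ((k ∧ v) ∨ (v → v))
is always true.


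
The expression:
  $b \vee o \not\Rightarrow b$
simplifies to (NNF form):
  $b \vee o$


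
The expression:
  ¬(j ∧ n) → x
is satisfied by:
  {x: True, j: True, n: True}
  {x: True, j: True, n: False}
  {x: True, n: True, j: False}
  {x: True, n: False, j: False}
  {j: True, n: True, x: False}


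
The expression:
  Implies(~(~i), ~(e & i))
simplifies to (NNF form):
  ~e | ~i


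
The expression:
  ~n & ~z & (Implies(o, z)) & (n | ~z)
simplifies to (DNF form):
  ~n & ~o & ~z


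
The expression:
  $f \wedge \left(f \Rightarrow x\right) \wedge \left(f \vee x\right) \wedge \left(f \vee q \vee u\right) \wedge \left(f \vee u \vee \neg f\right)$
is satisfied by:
  {x: True, f: True}


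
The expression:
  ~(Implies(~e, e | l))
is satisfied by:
  {e: False, l: False}


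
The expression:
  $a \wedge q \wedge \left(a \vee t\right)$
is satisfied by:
  {a: True, q: True}


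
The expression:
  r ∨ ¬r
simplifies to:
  True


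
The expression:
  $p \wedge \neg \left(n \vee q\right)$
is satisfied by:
  {p: True, n: False, q: False}


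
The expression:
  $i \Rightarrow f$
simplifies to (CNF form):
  $f \vee \neg i$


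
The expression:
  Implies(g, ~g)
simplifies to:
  ~g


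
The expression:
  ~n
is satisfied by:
  {n: False}


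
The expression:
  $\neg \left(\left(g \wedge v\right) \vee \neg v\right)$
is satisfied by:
  {v: True, g: False}


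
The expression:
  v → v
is always true.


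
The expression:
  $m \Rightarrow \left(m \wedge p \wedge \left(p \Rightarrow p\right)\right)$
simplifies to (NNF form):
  $p \vee \neg m$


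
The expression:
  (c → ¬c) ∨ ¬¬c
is always true.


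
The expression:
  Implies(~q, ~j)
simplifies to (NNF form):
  q | ~j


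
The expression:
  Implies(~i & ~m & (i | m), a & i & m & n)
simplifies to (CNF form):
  True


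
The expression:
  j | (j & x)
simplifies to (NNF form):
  j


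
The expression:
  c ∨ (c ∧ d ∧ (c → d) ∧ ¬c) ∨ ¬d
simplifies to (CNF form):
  c ∨ ¬d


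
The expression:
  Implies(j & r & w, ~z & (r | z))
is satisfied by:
  {w: False, z: False, r: False, j: False}
  {j: True, w: False, z: False, r: False}
  {r: True, w: False, z: False, j: False}
  {j: True, r: True, w: False, z: False}
  {z: True, j: False, w: False, r: False}
  {j: True, z: True, w: False, r: False}
  {r: True, z: True, j: False, w: False}
  {j: True, r: True, z: True, w: False}
  {w: True, r: False, z: False, j: False}
  {j: True, w: True, r: False, z: False}
  {r: True, w: True, j: False, z: False}
  {j: True, r: True, w: True, z: False}
  {z: True, w: True, r: False, j: False}
  {j: True, z: True, w: True, r: False}
  {r: True, z: True, w: True, j: False}


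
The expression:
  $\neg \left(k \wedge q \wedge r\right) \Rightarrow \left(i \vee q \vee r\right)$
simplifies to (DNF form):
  $i \vee q \vee r$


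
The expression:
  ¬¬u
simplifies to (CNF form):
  u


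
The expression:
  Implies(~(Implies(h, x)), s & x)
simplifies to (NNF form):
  x | ~h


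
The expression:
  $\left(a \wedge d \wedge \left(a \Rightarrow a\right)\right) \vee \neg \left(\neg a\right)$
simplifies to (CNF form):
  $a$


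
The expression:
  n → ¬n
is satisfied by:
  {n: False}


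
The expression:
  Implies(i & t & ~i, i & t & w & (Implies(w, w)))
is always true.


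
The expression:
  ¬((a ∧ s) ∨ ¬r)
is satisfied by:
  {r: True, s: False, a: False}
  {r: True, a: True, s: False}
  {r: True, s: True, a: False}


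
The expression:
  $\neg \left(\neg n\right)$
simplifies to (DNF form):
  $n$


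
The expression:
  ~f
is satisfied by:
  {f: False}


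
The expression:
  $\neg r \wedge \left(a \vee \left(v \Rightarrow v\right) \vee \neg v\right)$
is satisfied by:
  {r: False}


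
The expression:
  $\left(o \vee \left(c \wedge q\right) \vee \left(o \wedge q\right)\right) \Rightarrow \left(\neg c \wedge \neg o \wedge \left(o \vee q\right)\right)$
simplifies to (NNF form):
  $\neg o \wedge \left(\neg c \vee \neg q\right)$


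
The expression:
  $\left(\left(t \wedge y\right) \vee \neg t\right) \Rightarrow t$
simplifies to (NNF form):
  $t$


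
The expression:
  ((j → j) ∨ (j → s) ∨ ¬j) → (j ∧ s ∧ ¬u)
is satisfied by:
  {j: True, s: True, u: False}


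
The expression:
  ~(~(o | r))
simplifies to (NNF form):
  o | r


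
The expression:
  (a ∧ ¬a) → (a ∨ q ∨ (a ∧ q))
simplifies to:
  True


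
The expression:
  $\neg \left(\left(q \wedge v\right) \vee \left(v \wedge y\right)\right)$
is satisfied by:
  {q: False, v: False, y: False}
  {y: True, q: False, v: False}
  {q: True, y: False, v: False}
  {y: True, q: True, v: False}
  {v: True, y: False, q: False}


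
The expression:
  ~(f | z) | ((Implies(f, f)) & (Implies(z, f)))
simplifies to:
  f | ~z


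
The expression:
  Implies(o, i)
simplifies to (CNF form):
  i | ~o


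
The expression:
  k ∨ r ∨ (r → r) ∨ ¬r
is always true.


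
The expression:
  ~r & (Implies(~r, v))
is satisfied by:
  {v: True, r: False}


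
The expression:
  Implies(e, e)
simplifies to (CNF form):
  True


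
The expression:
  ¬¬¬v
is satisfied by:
  {v: False}


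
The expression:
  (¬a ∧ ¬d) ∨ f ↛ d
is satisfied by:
  {f: True, d: False, a: False}
  {f: False, d: False, a: False}
  {a: True, f: True, d: False}


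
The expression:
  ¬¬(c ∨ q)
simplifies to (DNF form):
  c ∨ q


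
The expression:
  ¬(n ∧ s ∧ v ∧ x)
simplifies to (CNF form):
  ¬n ∨ ¬s ∨ ¬v ∨ ¬x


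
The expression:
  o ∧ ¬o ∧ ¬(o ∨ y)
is never true.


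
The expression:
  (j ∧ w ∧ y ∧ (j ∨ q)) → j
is always true.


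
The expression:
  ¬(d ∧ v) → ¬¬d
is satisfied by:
  {d: True}


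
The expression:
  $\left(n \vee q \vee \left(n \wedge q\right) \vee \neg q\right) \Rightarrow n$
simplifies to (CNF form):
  $n$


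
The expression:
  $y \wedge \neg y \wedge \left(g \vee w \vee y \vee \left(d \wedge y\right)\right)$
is never true.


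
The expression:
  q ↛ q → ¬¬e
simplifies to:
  True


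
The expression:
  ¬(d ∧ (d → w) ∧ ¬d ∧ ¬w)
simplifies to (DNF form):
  True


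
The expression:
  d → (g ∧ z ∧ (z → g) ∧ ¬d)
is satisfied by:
  {d: False}


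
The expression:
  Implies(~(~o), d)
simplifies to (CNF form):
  d | ~o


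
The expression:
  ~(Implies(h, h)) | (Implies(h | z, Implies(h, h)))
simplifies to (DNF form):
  True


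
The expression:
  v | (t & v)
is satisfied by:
  {v: True}


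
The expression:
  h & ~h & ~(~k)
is never true.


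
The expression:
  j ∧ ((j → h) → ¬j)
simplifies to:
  j ∧ ¬h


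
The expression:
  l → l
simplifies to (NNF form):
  True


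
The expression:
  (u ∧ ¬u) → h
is always true.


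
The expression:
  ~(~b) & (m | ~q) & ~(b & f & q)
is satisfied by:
  {m: True, b: True, q: False, f: False}
  {b: True, f: False, m: False, q: False}
  {f: True, m: True, b: True, q: False}
  {f: True, b: True, m: False, q: False}
  {q: True, m: True, b: True, f: False}


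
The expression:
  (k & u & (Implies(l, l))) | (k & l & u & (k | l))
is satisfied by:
  {u: True, k: True}


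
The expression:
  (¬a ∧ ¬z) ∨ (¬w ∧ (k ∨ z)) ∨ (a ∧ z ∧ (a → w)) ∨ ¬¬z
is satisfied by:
  {k: True, z: True, w: False, a: False}
  {z: True, k: False, w: False, a: False}
  {k: True, z: True, w: True, a: False}
  {z: True, w: True, k: False, a: False}
  {k: True, w: False, z: False, a: False}
  {k: False, w: False, z: False, a: False}
  {k: True, w: True, z: False, a: False}
  {w: True, k: False, z: False, a: False}
  {a: True, k: True, z: True, w: False}
  {a: True, z: True, k: False, w: False}
  {a: True, k: True, z: True, w: True}
  {a: True, z: True, w: True, k: False}
  {a: True, k: True, w: False, z: False}


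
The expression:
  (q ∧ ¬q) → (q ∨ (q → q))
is always true.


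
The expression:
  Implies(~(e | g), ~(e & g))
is always true.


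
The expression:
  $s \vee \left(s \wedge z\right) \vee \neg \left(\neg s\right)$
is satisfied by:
  {s: True}


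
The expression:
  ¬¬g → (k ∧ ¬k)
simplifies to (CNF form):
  ¬g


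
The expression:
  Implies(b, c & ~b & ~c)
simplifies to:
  ~b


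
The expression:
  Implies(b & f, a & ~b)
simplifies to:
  ~b | ~f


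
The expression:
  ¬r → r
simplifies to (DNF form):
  r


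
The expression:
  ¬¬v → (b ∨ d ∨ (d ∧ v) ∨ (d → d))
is always true.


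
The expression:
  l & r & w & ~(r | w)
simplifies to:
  False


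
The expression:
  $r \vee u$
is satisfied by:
  {r: True, u: True}
  {r: True, u: False}
  {u: True, r: False}


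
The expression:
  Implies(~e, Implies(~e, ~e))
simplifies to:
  True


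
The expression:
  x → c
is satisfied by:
  {c: True, x: False}
  {x: False, c: False}
  {x: True, c: True}


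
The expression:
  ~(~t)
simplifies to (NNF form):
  t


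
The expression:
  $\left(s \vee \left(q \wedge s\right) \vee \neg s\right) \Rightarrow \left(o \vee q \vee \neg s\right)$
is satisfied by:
  {o: True, q: True, s: False}
  {o: True, s: False, q: False}
  {q: True, s: False, o: False}
  {q: False, s: False, o: False}
  {o: True, q: True, s: True}
  {o: True, s: True, q: False}
  {q: True, s: True, o: False}


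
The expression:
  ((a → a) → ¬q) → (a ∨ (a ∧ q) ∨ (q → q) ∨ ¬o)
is always true.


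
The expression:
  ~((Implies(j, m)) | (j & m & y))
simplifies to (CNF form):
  j & ~m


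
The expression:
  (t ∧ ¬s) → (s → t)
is always true.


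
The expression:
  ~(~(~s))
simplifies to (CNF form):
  ~s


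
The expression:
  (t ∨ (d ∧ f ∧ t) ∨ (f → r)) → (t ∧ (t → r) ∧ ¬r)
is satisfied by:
  {f: True, r: False, t: False}


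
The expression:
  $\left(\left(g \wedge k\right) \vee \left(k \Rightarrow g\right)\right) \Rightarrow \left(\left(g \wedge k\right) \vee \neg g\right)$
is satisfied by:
  {k: True, g: False}
  {g: False, k: False}
  {g: True, k: True}


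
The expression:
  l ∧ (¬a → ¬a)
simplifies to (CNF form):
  l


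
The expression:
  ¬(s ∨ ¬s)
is never true.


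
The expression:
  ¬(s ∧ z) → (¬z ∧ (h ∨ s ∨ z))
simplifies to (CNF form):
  (h ∨ s) ∧ (s ∨ ¬z)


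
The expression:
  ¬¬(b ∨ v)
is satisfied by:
  {b: True, v: True}
  {b: True, v: False}
  {v: True, b: False}


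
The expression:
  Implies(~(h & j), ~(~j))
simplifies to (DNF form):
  j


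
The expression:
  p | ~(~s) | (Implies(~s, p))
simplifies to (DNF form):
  p | s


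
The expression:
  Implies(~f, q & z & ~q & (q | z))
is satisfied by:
  {f: True}


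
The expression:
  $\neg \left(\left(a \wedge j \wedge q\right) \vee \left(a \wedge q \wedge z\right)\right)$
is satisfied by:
  {z: False, q: False, a: False, j: False}
  {j: True, z: False, q: False, a: False}
  {z: True, j: False, q: False, a: False}
  {j: True, z: True, q: False, a: False}
  {a: True, j: False, z: False, q: False}
  {j: True, a: True, z: False, q: False}
  {a: True, z: True, j: False, q: False}
  {j: True, a: True, z: True, q: False}
  {q: True, a: False, z: False, j: False}
  {q: True, j: True, a: False, z: False}
  {q: True, z: True, a: False, j: False}
  {j: True, q: True, z: True, a: False}
  {q: True, a: True, j: False, z: False}


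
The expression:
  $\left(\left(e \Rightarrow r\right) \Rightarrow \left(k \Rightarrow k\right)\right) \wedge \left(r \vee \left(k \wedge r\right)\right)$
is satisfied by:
  {r: True}


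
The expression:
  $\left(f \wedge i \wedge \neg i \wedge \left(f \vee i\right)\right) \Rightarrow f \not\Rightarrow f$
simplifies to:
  $\text{True}$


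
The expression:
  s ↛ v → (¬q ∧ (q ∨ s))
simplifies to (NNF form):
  v ∨ ¬q ∨ ¬s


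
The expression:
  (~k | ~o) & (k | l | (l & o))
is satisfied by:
  {l: True, k: False, o: False}
  {o: True, l: True, k: False}
  {k: True, l: True, o: False}
  {k: True, l: False, o: False}


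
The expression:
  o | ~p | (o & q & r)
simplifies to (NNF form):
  o | ~p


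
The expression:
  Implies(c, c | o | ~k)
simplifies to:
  True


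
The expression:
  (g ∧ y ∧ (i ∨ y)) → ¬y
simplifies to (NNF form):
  ¬g ∨ ¬y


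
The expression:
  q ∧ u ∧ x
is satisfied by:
  {u: True, x: True, q: True}


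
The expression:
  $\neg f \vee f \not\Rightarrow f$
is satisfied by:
  {f: False}


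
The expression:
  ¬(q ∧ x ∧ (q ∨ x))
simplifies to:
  ¬q ∨ ¬x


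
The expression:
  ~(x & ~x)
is always true.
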